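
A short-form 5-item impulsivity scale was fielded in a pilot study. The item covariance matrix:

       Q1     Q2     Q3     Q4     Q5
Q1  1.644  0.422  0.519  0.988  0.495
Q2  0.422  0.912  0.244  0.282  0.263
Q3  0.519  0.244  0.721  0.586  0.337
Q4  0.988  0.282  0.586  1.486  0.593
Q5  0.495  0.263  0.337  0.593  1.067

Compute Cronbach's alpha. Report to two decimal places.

α = 0.77

sum of item variances = 1.644 + 0.912 + 0.721 + 1.486 + 1.067 = 5.830
Σ_{i<j} σ_ij = 4.729
σ²_total = 5.830 + 2 × 4.729 = 15.288
α = (k/(k−1))·(1 − sum of item variances/σ²_total) = (5/4)·(1 − 5.830/15.288) = 0.77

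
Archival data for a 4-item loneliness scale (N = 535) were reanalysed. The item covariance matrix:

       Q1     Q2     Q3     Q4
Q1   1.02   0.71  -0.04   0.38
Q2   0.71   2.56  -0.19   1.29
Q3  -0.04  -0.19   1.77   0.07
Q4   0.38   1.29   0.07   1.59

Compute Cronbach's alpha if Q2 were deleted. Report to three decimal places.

α = 0.237

Remaining items: Q1, Q3, Q4 (k = 3).
Σσᵢ² = 1.02 + 1.77 + 1.59 = 4.38
σ²_total = 4.38 + 2 × 0.41 = 5.20
α (item deleted) = (3/2)·(1 − 4.38/5.20) = 0.237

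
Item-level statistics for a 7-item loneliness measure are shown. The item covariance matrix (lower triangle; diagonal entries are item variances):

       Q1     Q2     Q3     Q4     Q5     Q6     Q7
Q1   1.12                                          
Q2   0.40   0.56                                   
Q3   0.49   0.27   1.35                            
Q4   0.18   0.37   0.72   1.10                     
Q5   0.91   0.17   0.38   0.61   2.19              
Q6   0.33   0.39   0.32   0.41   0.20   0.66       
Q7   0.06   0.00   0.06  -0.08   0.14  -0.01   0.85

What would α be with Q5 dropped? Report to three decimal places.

α = 0.697

Remaining items: Q1, Q2, Q3, Q4, Q6, Q7 (k = 6).
Σσᵢ² = 1.12 + 0.56 + 1.35 + 1.10 + 0.66 + 0.85 = 5.64
σ²_T = 5.64 + 2 × 3.91 = 13.46
α (item deleted) = (6/5)·(1 − 5.64/13.46) = 0.697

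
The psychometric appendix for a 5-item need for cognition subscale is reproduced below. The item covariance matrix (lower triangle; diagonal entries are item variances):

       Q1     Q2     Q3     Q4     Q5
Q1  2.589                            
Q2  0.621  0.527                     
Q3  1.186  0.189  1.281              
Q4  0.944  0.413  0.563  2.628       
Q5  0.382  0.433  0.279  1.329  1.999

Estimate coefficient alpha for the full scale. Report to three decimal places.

ΣVar(i) = 2.589 + 0.527 + 1.281 + 2.628 + 1.999 = 9.024
Sum of the distinct covariances = 6.339
σ²_total = 9.024 + 2 × 6.339 = 21.702
α = (k/(k−1))·(1 − ΣVar(i)/σ²_total) = (5/4)·(1 − 9.024/21.702) = 0.730

α = 0.730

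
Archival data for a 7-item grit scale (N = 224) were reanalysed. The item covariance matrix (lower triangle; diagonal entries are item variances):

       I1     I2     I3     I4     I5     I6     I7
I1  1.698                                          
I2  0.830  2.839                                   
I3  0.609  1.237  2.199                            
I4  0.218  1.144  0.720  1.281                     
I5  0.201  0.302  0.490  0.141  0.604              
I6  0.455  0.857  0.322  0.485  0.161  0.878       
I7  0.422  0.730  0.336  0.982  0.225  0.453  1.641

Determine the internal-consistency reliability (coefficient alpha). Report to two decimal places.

coefficient alpha = 0.78

Σσᵢ² = 1.698 + 2.839 + 2.199 + 1.281 + 0.604 + 0.878 + 1.641 = 11.140
Σ_{i<j} σ_ij = 11.320
Var(T) = 11.140 + 2 × 11.320 = 33.780
α = (k/(k−1))·(1 − Σσᵢ²/Var(T)) = (7/6)·(1 − 11.140/33.780) = 0.78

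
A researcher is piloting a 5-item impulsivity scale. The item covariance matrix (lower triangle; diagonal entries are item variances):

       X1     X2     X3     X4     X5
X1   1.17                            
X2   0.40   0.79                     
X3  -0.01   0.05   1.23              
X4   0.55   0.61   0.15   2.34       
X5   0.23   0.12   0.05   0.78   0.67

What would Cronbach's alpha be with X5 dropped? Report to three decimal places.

Remaining items: X1, X2, X3, X4 (k = 4).
Σσ²ᵢ = 1.17 + 0.79 + 1.23 + 2.34 = 5.53
σ²_T = 5.53 + 2 × 1.75 = 9.03
α (item deleted) = (4/3)·(1 − 5.53/9.03) = 0.517

Cronbach's alpha = 0.517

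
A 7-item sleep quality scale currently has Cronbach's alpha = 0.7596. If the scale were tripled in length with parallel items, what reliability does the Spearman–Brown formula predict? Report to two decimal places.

Length factor m = 3
α' = m·α / (1 + (m−1)·α)
   = 3 × 0.7596 / (1 + (3 − 1) × 0.7596)
   = 2.2788 / 2.5192 = 0.90

predicted reliability = 0.90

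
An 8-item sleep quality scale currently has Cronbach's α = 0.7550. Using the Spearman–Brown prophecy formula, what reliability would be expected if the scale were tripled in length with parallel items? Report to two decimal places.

Length factor m = 3
α' = m·α / (1 + (m−1)·α)
   = 3 × 0.7550 / (1 + (3 − 1) × 0.7550)
   = 2.2650 / 2.5100 = 0.90

predicted reliability = 0.90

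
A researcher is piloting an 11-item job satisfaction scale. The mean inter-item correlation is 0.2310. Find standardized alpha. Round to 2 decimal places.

Standardized α = k·r̄ / (1 + (k−1)·r̄) = 11 × 0.2310 / (1 + 10 × 0.2310)
  = 2.5410 / 3.3100 = 0.77

standardized alpha = 0.77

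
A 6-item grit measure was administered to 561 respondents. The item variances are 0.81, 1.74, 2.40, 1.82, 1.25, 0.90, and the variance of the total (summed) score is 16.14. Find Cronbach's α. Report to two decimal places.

α = 0.54

Σσᵢ² = 0.81 + 1.74 + 2.40 + 1.82 + 1.25 + 0.90 = 8.92
α = (k/(k−1))·(1 − Σσᵢ²/Var(T)) = (6/5)·(1 − 8.92/16.14) = 0.54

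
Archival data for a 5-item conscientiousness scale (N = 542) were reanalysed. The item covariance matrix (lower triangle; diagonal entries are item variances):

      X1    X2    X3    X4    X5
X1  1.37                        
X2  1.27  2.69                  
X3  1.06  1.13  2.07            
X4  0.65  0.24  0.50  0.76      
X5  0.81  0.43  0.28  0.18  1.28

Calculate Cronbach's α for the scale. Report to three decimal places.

α = 0.770

sum of item variances = 1.37 + 2.69 + 2.07 + 0.76 + 1.28 = 8.17
Σ_{i<j} σ_ij = 6.55
σ²_T = 8.17 + 2 × 6.55 = 21.27
α = (k/(k−1))·(1 − sum of item variances/σ²_T) = (5/4)·(1 − 8.17/21.27) = 0.770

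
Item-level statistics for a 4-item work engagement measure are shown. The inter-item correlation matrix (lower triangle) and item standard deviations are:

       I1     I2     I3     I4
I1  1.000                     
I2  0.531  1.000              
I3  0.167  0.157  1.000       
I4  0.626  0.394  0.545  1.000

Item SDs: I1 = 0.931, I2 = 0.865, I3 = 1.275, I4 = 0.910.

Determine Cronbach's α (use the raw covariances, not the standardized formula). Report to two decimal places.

Σσ²ᵢ = 0.931² + 0.865² + 1.275² + 0.910² = 4.0687
Covariances σ_ij = r_ij · s_i · s_j:
  σ(I1,I2) = 0.531 × 0.931 × 0.865 = 0.4276
  σ(I1,I3) = 0.167 × 0.931 × 1.275 = 0.1982
  σ(I1,I4) = 0.626 × 0.931 × 0.910 = 0.5304
  σ(I2,I3) = 0.157 × 0.865 × 1.275 = 0.1732
  σ(I2,I4) = 0.394 × 0.865 × 0.910 = 0.3101
  σ(I3,I4) = 0.545 × 1.275 × 0.910 = 0.6323
σ²_T = Σσ²ᵢ + 2·Σσ_ij = 4.0687 + 2 × 2.2718 = 8.6123
α = (4/3)·(1 − 4.0687/8.6123) = 0.70

α = 0.70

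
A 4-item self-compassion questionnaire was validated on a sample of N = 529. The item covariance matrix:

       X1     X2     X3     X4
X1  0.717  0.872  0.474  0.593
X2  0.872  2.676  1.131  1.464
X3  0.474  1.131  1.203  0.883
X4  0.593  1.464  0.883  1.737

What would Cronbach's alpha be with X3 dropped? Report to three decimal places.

Remaining items: X1, X2, X4 (k = 3).
Σσ²ᵢ = 0.717 + 2.676 + 1.737 = 5.130
σ²_total = 5.130 + 2 × 2.929 = 10.988
α (item deleted) = (3/2)·(1 − 5.130/10.988) = 0.800

Cronbach's alpha = 0.800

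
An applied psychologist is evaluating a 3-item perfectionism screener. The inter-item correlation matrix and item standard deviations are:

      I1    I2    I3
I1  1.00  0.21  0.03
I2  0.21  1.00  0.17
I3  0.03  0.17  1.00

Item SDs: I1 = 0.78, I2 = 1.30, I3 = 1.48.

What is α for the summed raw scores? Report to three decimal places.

α = 0.306

Σσ²ᵢ = 0.78² + 1.30² + 1.48² = 4.4888
Covariances σ_ij = r_ij · s_i · s_j:
  σ(I1,I2) = 0.21 × 0.78 × 1.30 = 0.2129
  σ(I1,I3) = 0.03 × 0.78 × 1.48 = 0.0346
  σ(I2,I3) = 0.17 × 1.30 × 1.48 = 0.3271
σ²_T = Σσ²ᵢ + 2·Σσ_ij = 4.4888 + 2 × 0.5746 = 5.6380
α = (3/2)·(1 − 4.4888/5.6380) = 0.306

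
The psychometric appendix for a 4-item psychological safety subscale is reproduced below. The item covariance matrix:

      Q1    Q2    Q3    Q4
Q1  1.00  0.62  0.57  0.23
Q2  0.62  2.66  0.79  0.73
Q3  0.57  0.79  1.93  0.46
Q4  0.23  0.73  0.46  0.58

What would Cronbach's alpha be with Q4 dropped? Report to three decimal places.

Remaining items: Q1, Q2, Q3 (k = 3).
Σσ²ᵢ = 1.00 + 2.66 + 1.93 = 5.59
total variance = 5.59 + 2 × 1.98 = 9.55
α (item deleted) = (3/2)·(1 − 5.59/9.55) = 0.622

Cronbach's alpha = 0.622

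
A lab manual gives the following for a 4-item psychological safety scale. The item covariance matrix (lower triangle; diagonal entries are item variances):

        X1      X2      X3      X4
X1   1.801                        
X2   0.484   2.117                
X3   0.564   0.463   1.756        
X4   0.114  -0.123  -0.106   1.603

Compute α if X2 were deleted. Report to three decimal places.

α = 0.272

Remaining items: X1, X3, X4 (k = 3).
sum of item variances = 1.801 + 1.756 + 1.603 = 5.160
Var(T) = 5.160 + 2 × 0.572 = 6.304
α (item deleted) = (3/2)·(1 − 5.160/6.304) = 0.272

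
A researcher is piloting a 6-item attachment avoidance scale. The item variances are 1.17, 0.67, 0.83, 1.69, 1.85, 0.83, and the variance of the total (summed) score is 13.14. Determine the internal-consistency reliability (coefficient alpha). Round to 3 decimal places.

Σσ²ᵢ = 1.17 + 0.67 + 0.83 + 1.69 + 1.85 + 0.83 = 7.04
α = (k/(k−1))·(1 − Σσ²ᵢ/σ²_total) = (6/5)·(1 − 7.04/13.14) = 0.557

α = 0.557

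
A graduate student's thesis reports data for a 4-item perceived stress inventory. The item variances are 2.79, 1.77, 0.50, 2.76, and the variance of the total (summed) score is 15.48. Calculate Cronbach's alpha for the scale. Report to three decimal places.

sum of item variances = 2.79 + 1.77 + 0.50 + 2.76 = 7.82
α = (k/(k−1))·(1 − sum of item variances/total variance) = (4/3)·(1 − 7.82/15.48) = 0.660

Cronbach's alpha = 0.660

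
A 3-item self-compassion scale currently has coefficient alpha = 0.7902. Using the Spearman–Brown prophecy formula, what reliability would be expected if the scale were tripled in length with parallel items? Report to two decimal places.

Length factor m = 3
α' = m·α / (1 + (m−1)·α)
   = 3 × 0.7902 / (1 + (3 − 1) × 0.7902)
   = 2.3706 / 2.5804 = 0.92

predicted reliability = 0.92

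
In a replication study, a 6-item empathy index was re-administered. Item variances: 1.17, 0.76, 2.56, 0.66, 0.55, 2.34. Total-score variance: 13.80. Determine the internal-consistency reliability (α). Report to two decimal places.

Σσᵢ² = 1.17 + 0.76 + 2.56 + 0.66 + 0.55 + 2.34 = 8.04
α = (k/(k−1))·(1 − Σσᵢ²/total variance) = (6/5)·(1 − 8.04/13.80) = 0.50

α = 0.50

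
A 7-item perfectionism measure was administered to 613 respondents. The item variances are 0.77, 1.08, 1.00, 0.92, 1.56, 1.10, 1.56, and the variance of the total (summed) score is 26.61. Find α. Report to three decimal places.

ΣVar(i) = 0.77 + 1.08 + 1.00 + 0.92 + 1.56 + 1.10 + 1.56 = 7.99
α = (k/(k−1))·(1 − ΣVar(i)/σ²_total) = (7/6)·(1 − 7.99/26.61) = 0.816

α = 0.816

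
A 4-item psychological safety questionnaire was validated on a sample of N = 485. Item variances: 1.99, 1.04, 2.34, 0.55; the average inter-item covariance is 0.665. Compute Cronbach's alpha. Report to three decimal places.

ΣVar(i) = 1.99 + 1.04 + 2.34 + 0.55 = 5.92
Sum of the 6 distinct covariances = 6 × 0.665 = 3.990
Var(T) = ΣVar(i) + 2·Σcov = 5.92 + 2 × 3.990 = 13.900
α = (4/3)·(1 − 5.92/13.900) = 0.765

α = 0.765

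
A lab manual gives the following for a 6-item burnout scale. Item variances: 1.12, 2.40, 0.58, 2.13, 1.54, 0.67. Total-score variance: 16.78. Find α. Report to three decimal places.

sum of item variances = 1.12 + 2.40 + 0.58 + 2.13 + 1.54 + 0.67 = 8.44
α = (k/(k−1))·(1 − sum of item variances/σ²_total) = (6/5)·(1 − 8.44/16.78) = 0.596

α = 0.596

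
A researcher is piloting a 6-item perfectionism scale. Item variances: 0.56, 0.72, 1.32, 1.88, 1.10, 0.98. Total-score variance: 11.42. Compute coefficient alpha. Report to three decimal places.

Σσᵢ² = 0.56 + 0.72 + 1.32 + 1.88 + 1.10 + 0.98 = 6.56
α = (k/(k−1))·(1 − Σσᵢ²/σ²_T) = (6/5)·(1 − 6.56/11.42) = 0.511

α = 0.511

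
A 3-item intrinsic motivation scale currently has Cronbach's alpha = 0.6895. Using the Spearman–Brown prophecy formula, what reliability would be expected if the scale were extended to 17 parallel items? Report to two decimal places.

predicted reliability = 0.93

Length factor m = 17/3 = 5.6667
α' = m·α / (1 + (m−1)·α)
   = 17/3 × 0.6895 / (1 + (17/3 − 1) × 0.6895)
   = 3.9072 / 4.2177 = 0.93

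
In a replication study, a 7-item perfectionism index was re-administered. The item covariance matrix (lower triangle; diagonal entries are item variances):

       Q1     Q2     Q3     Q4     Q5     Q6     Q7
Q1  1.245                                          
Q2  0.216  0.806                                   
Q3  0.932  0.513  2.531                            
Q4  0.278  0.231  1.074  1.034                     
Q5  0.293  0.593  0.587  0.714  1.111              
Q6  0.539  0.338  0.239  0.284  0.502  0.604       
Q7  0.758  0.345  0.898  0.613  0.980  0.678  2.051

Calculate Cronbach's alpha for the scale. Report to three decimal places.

Cronbach's alpha = 0.831

Σσᵢ² = 1.245 + 0.806 + 2.531 + 1.034 + 1.111 + 0.604 + 2.051 = 9.382
Sum of off-diagonal covariances = 11.605
total variance = 9.382 + 2 × 11.605 = 32.592
α = (k/(k−1))·(1 − Σσᵢ²/total variance) = (7/6)·(1 − 9.382/32.592) = 0.831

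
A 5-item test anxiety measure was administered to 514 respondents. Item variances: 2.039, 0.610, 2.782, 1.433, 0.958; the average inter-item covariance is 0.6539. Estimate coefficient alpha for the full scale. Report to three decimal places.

α = 0.782

Σσ²ᵢ = 2.039 + 0.610 + 2.782 + 1.433 + 0.958 = 7.822
Sum of the 10 distinct covariances = 10 × 0.6539 = 6.5390
total variance = Σσ²ᵢ + 2·Σcov = 7.822 + 2 × 6.5390 = 20.9000
α = (5/4)·(1 − 7.822/20.9000) = 0.782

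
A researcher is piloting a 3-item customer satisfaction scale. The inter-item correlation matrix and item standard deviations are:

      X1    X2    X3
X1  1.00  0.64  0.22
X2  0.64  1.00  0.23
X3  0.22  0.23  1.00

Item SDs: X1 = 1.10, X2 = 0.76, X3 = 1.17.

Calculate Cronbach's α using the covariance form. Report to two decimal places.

Σσ²ᵢ = 1.10² + 0.76² + 1.17² = 3.1565
Covariances σ_ij = r_ij · s_i · s_j:
  σ(X1,X2) = 0.64 × 1.10 × 0.76 = 0.5350
  σ(X1,X3) = 0.22 × 1.10 × 1.17 = 0.2831
  σ(X2,X3) = 0.23 × 0.76 × 1.17 = 0.2045
σ²_T = Σσ²ᵢ + 2·Σσ_ij = 3.1565 + 2 × 1.0226 = 5.2017
α = (3/2)·(1 − 3.1565/5.2017) = 0.59

α = 0.59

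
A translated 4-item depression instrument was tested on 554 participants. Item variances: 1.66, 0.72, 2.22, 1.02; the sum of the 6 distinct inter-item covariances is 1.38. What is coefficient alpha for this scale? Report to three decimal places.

coefficient alpha = 0.439

Σσ²ᵢ = 1.66 + 0.72 + 2.22 + 1.02 = 5.62
Sum of distinct covariances = 1.38
σ²_T = Σσ²ᵢ + 2·Σcov = 5.62 + 2 × 1.38 = 8.38
α = (4/3)·(1 − 5.62/8.38) = 0.439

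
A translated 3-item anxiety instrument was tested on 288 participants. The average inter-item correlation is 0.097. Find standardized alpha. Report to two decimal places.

standardized alpha = 0.24

Standardized α = k·r̄ / (1 + (k−1)·r̄) = 3 × 0.097 / (1 + 2 × 0.097)
  = 0.2910 / 1.1940 = 0.24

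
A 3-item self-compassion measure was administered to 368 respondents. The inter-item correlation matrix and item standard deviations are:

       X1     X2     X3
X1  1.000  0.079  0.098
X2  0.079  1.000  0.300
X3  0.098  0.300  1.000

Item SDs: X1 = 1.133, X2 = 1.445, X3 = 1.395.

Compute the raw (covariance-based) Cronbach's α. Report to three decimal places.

Σσ²ᵢ = 1.133² + 1.445² + 1.395² = 5.3177
Covariances σ_ij = r_ij · s_i · s_j:
  σ(X1,X2) = 0.079 × 1.133 × 1.445 = 0.1293
  σ(X1,X3) = 0.098 × 1.133 × 1.395 = 0.1549
  σ(X2,X3) = 0.300 × 1.445 × 1.395 = 0.6047
σ²_T = Σσ²ᵢ + 2·Σσ_ij = 5.3177 + 2 × 0.8889 = 7.0955
α = (3/2)·(1 − 5.3177/7.0955) = 0.376

α = 0.376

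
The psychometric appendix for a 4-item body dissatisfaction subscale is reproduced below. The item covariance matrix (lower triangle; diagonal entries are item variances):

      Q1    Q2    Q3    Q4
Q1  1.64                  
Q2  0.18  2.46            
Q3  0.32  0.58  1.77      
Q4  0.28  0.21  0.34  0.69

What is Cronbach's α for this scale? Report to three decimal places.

Σσ²ᵢ = 1.64 + 2.46 + 1.77 + 0.69 = 6.56
Sum of off-diagonal covariances = 1.91
Var(T) = 6.56 + 2 × 1.91 = 10.38
α = (k/(k−1))·(1 − Σσ²ᵢ/Var(T)) = (4/3)·(1 − 6.56/10.38) = 0.491

Cronbach's α = 0.491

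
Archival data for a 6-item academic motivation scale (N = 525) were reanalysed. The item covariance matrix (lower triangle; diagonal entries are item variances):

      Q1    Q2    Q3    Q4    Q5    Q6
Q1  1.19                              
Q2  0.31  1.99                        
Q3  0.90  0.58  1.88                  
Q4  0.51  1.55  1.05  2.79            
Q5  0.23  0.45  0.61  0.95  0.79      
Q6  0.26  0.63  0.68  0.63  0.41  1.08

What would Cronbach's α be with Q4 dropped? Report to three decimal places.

Cronbach's α = 0.742

Remaining items: Q1, Q2, Q3, Q5, Q6 (k = 5).
Σσᵢ² = 1.19 + 1.99 + 1.88 + 0.79 + 1.08 = 6.93
Var(T) = 6.93 + 2 × 5.06 = 17.05
α (item deleted) = (5/4)·(1 − 6.93/17.05) = 0.742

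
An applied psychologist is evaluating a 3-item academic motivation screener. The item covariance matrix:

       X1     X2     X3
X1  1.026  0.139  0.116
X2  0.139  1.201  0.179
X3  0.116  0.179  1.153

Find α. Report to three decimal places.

α = 0.306

sum of item variances = 1.026 + 1.201 + 1.153 = 3.380
Sum of off-diagonal covariances = 0.434
σ²_T = 3.380 + 2 × 0.434 = 4.248
α = (k/(k−1))·(1 − sum of item variances/σ²_T) = (3/2)·(1 − 3.380/4.248) = 0.306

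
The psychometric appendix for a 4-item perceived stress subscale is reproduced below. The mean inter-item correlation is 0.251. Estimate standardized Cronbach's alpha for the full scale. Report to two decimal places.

Standardized α = k·r̄ / (1 + (k−1)·r̄) = 4 × 0.251 / (1 + 3 × 0.251)
  = 1.0040 / 1.7530 = 0.57

α = 0.57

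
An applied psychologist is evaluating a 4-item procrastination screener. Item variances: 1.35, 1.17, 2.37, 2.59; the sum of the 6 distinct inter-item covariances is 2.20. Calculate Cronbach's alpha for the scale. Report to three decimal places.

sum of item variances = 1.35 + 1.17 + 2.37 + 2.59 = 7.48
Sum of distinct covariances = 2.20
Var(T) = sum of item variances + 2·Σcov = 7.48 + 2 × 2.20 = 11.88
α = (4/3)·(1 − 7.48/11.88) = 0.494

α = 0.494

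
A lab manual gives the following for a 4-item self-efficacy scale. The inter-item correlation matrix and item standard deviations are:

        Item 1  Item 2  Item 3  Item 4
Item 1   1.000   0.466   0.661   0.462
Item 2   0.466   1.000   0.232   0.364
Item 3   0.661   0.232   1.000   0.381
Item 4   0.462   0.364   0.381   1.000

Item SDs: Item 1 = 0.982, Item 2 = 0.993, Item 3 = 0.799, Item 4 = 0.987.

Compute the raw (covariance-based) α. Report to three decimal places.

Σσ²ᵢ = 0.982² + 0.993² + 0.799² + 0.987² = 3.5629
Covariances σ_ij = r_ij · s_i · s_j:
  σ(Item 1,Item 2) = 0.466 × 0.982 × 0.993 = 0.4544
  σ(Item 1,Item 3) = 0.661 × 0.982 × 0.799 = 0.5186
  σ(Item 1,Item 4) = 0.462 × 0.982 × 0.987 = 0.4478
  σ(Item 2,Item 3) = 0.232 × 0.993 × 0.799 = 0.1841
  σ(Item 2,Item 4) = 0.364 × 0.993 × 0.987 = 0.3568
  σ(Item 3,Item 4) = 0.381 × 0.799 × 0.987 = 0.3005
σ²_T = Σσ²ᵢ + 2·Σσ_ij = 3.5629 + 2 × 2.2622 = 8.0873
α = (4/3)·(1 − 3.5629/8.0873) = 0.746

α = 0.746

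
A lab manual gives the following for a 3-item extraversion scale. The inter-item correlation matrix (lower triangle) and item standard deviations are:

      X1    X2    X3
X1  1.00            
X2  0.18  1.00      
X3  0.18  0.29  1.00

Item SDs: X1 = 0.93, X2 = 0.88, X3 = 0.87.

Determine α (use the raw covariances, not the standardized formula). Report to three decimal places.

α = 0.451

Σσ²ᵢ = 0.93² + 0.88² + 0.87² = 2.3962
Covariances σ_ij = r_ij · s_i · s_j:
  σ(X1,X2) = 0.18 × 0.93 × 0.88 = 0.1473
  σ(X1,X3) = 0.18 × 0.93 × 0.87 = 0.1456
  σ(X2,X3) = 0.29 × 0.88 × 0.87 = 0.2220
σ²_T = Σσ²ᵢ + 2·Σσ_ij = 2.3962 + 2 × 0.5149 = 3.4260
α = (3/2)·(1 − 2.3962/3.4260) = 0.451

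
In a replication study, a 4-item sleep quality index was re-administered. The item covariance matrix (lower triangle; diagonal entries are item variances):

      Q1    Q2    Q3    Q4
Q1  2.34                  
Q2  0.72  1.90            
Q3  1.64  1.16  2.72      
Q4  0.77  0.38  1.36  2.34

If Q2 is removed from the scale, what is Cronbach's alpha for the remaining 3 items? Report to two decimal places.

Remaining items: Q1, Q3, Q4 (k = 3).
Σσ²ᵢ = 2.34 + 2.72 + 2.34 = 7.40
total variance = 7.40 + 2 × 3.77 = 14.94
α (item deleted) = (3/2)·(1 − 7.40/14.94) = 0.76

α = 0.76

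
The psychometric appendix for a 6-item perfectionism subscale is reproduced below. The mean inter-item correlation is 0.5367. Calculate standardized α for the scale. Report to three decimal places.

Standardized α = k·r̄ / (1 + (k−1)·r̄) = 6 × 0.5367 / (1 + 5 × 0.5367)
  = 3.2202 / 3.6835 = 0.874

α = 0.874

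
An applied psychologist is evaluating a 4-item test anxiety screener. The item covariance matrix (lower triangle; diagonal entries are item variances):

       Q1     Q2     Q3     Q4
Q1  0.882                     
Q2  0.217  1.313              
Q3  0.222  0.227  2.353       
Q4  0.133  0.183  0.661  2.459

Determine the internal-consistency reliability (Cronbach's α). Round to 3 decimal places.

Σσ²ᵢ = 0.882 + 1.313 + 2.353 + 2.459 = 7.007
Sum of off-diagonal covariances = 1.643
total variance = 7.007 + 2 × 1.643 = 10.293
α = (k/(k−1))·(1 − Σσ²ᵢ/total variance) = (4/3)·(1 − 7.007/10.293) = 0.426

α = 0.426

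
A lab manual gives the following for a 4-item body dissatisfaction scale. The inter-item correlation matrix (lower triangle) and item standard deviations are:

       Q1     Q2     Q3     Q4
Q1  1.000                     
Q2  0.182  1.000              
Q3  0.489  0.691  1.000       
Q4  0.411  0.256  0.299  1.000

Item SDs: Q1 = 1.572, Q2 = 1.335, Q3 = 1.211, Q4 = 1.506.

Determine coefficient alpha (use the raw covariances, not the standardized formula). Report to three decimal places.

α = 0.704

Σσ²ᵢ = 1.572² + 1.335² + 1.211² + 1.506² = 7.9880
Covariances σ_ij = r_ij · s_i · s_j:
  σ(Q1,Q2) = 0.182 × 1.572 × 1.335 = 0.3819
  σ(Q1,Q3) = 0.489 × 1.572 × 1.211 = 0.9309
  σ(Q1,Q4) = 0.411 × 1.572 × 1.506 = 0.9730
  σ(Q2,Q3) = 0.691 × 1.335 × 1.211 = 1.1171
  σ(Q2,Q4) = 0.256 × 1.335 × 1.506 = 0.5147
  σ(Q3,Q4) = 0.299 × 1.211 × 1.506 = 0.5453
σ²_T = Σσ²ᵢ + 2·Σσ_ij = 7.9880 + 2 × 4.4629 = 16.9138
α = (4/3)·(1 − 7.9880/16.9138) = 0.704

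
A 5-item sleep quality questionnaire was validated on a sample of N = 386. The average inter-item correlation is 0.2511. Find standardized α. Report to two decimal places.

standardized α = 0.63

Standardized α = k·r̄ / (1 + (k−1)·r̄) = 5 × 0.2511 / (1 + 4 × 0.2511)
  = 1.2555 / 2.0044 = 0.63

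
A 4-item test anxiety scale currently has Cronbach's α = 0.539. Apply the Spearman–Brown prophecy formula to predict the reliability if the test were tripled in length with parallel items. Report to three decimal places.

Length factor m = 3
α' = m·α / (1 + (m−1)·α)
   = 3 × 0.539 / (1 + (3 − 1) × 0.539)
   = 1.6170 / 2.0780 = 0.778

predicted reliability = 0.778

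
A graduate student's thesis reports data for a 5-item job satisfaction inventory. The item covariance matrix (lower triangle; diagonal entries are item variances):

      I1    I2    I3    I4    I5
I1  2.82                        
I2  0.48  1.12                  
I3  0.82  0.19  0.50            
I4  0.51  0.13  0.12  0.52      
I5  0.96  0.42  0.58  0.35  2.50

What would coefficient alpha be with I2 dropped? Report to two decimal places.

Remaining items: I1, I3, I4, I5 (k = 4).
sum of item variances = 2.82 + 0.50 + 0.52 + 2.50 = 6.34
σ²_total = 6.34 + 2 × 3.34 = 13.02
α (item deleted) = (4/3)·(1 − 6.34/13.02) = 0.68

coefficient alpha = 0.68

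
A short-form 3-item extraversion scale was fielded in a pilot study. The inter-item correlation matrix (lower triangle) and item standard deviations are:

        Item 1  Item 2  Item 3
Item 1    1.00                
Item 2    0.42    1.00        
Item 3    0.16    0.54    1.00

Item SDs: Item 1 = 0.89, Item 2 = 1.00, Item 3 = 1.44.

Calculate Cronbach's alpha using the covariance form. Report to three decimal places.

Cronbach's alpha = 0.619

Σσ²ᵢ = 0.89² + 1.00² + 1.44² = 3.8657
Covariances σ_ij = r_ij · s_i · s_j:
  σ(Item 1,Item 2) = 0.42 × 0.89 × 1.00 = 0.3738
  σ(Item 1,Item 3) = 0.16 × 0.89 × 1.44 = 0.2051
  σ(Item 2,Item 3) = 0.54 × 1.00 × 1.44 = 0.7776
σ²_T = Σσ²ᵢ + 2·Σσ_ij = 3.8657 + 2 × 1.3565 = 6.5787
α = (3/2)·(1 − 3.8657/6.5787) = 0.619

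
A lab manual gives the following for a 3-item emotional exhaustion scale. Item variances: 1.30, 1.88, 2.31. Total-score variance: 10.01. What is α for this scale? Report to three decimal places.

α = 0.677

Σσ²ᵢ = 1.30 + 1.88 + 2.31 = 5.49
α = (k/(k−1))·(1 − Σσ²ᵢ/Var(T)) = (3/2)·(1 − 5.49/10.01) = 0.677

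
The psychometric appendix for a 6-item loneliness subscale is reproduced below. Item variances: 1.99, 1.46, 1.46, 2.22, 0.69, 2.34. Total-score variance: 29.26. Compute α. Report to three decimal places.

Σσ²ᵢ = 1.99 + 1.46 + 1.46 + 2.22 + 0.69 + 2.34 = 10.16
α = (k/(k−1))·(1 − Σσ²ᵢ/Var(T)) = (6/5)·(1 − 10.16/29.26) = 0.783

α = 0.783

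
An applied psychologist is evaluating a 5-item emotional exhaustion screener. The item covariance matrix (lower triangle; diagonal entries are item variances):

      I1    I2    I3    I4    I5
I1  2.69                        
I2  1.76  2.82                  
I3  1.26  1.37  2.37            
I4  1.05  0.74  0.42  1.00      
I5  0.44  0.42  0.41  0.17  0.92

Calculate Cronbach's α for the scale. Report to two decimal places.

sum of item variances = 2.69 + 2.82 + 2.37 + 1.00 + 0.92 = 9.80
Σ_{i<j} σ_ij = 8.04
σ²_total = 9.80 + 2 × 8.04 = 25.88
α = (k/(k−1))·(1 − sum of item variances/σ²_total) = (5/4)·(1 − 9.80/25.88) = 0.78

α = 0.78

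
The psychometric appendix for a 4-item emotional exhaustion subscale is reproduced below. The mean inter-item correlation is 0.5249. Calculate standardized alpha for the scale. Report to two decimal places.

α = 0.82

Standardized α = k·r̄ / (1 + (k−1)·r̄) = 4 × 0.5249 / (1 + 3 × 0.5249)
  = 2.0996 / 2.5747 = 0.82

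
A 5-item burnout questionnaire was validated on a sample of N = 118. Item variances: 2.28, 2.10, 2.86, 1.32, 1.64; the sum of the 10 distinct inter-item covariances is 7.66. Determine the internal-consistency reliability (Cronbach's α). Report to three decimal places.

α = 0.750

ΣVar(i) = 2.28 + 2.10 + 2.86 + 1.32 + 1.64 = 10.20
Sum of distinct covariances = 7.66
total variance = ΣVar(i) + 2·Σcov = 10.20 + 2 × 7.66 = 25.52
α = (5/4)·(1 − 10.20/25.52) = 0.750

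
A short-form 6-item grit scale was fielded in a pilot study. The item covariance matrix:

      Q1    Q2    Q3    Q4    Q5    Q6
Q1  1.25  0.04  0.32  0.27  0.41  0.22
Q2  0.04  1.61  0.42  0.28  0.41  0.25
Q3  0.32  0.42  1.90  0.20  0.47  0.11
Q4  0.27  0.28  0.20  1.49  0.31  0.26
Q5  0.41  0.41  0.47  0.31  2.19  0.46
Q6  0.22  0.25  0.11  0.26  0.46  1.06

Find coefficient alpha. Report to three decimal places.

coefficient alpha = 0.579

Σσᵢ² = 1.25 + 1.61 + 1.90 + 1.49 + 2.19 + 1.06 = 9.50
Sum of off-diagonal covariances = 4.43
Var(T) = 9.50 + 2 × 4.43 = 18.36
α = (k/(k−1))·(1 − Σσᵢ²/Var(T)) = (6/5)·(1 − 9.50/18.36) = 0.579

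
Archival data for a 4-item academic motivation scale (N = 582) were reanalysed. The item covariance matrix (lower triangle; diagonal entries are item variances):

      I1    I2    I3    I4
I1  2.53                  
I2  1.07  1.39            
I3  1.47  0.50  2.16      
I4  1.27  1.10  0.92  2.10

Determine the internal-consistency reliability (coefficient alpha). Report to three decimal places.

Σσᵢ² = 2.53 + 1.39 + 2.16 + 2.10 = 8.18
Sum of the distinct covariances = 6.33
σ²_T = 8.18 + 2 × 6.33 = 20.84
α = (k/(k−1))·(1 − Σσᵢ²/σ²_T) = (4/3)·(1 − 8.18/20.84) = 0.810

α = 0.810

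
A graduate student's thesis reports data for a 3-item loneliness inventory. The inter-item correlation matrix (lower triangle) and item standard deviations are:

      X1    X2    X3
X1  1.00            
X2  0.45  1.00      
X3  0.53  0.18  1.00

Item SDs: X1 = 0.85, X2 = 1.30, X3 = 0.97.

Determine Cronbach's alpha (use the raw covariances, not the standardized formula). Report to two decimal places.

Cronbach's alpha = 0.61

Σσ²ᵢ = 0.85² + 1.30² + 0.97² = 3.3534
Covariances σ_ij = r_ij · s_i · s_j:
  σ(X1,X2) = 0.45 × 0.85 × 1.30 = 0.4973
  σ(X1,X3) = 0.53 × 0.85 × 0.97 = 0.4370
  σ(X2,X3) = 0.18 × 1.30 × 0.97 = 0.2270
σ²_T = Σσ²ᵢ + 2·Σσ_ij = 3.3534 + 2 × 1.1613 = 5.6760
α = (3/2)·(1 − 3.3534/5.6760) = 0.61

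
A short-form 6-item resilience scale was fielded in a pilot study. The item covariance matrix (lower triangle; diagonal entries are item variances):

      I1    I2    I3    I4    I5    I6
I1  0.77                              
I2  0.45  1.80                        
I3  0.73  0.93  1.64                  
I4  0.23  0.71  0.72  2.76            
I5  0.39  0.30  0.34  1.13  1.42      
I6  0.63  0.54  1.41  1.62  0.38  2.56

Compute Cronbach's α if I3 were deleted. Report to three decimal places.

α = 0.723

Remaining items: I1, I2, I4, I5, I6 (k = 5).
Σσᵢ² = 0.77 + 1.80 + 2.76 + 1.42 + 2.56 = 9.31
σ²_total = 9.31 + 2 × 6.38 = 22.07
α (item deleted) = (5/4)·(1 − 9.31/22.07) = 0.723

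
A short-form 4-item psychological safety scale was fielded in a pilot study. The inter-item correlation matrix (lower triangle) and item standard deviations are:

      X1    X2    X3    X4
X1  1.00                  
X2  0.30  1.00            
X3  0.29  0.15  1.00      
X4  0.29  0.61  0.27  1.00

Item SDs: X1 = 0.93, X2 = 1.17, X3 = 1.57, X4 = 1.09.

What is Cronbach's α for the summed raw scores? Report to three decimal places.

α = 0.620

Σσ²ᵢ = 0.93² + 1.17² + 1.57² + 1.09² = 5.8868
Covariances σ_ij = r_ij · s_i · s_j:
  σ(X1,X2) = 0.30 × 0.93 × 1.17 = 0.3264
  σ(X1,X3) = 0.29 × 0.93 × 1.57 = 0.4234
  σ(X1,X4) = 0.29 × 0.93 × 1.09 = 0.2940
  σ(X2,X3) = 0.15 × 1.17 × 1.57 = 0.2755
  σ(X2,X4) = 0.61 × 1.17 × 1.09 = 0.7779
  σ(X3,X4) = 0.27 × 1.57 × 1.09 = 0.4621
σ²_T = Σσ²ᵢ + 2·Σσ_ij = 5.8868 + 2 × 2.5593 = 11.0054
α = (4/3)·(1 − 5.8868/11.0054) = 0.620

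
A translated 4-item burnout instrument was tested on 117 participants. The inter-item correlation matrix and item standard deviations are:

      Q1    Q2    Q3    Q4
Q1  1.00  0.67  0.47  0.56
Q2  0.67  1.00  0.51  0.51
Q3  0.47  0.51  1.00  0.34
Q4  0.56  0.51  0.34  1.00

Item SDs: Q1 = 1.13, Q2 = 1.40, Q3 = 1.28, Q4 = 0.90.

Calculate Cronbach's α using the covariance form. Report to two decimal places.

Σσ²ᵢ = 1.13² + 1.40² + 1.28² + 0.90² = 5.6853
Covariances σ_ij = r_ij · s_i · s_j:
  σ(Q1,Q2) = 0.67 × 1.13 × 1.40 = 1.0599
  σ(Q1,Q3) = 0.47 × 1.13 × 1.28 = 0.6798
  σ(Q1,Q4) = 0.56 × 1.13 × 0.90 = 0.5695
  σ(Q2,Q3) = 0.51 × 1.40 × 1.28 = 0.9139
  σ(Q2,Q4) = 0.51 × 1.40 × 0.90 = 0.6426
  σ(Q3,Q4) = 0.34 × 1.28 × 0.90 = 0.3917
σ²_T = Σσ²ᵢ + 2·Σσ_ij = 5.6853 + 2 × 4.2574 = 14.2001
α = (4/3)·(1 − 5.6853/14.2001) = 0.80

α = 0.80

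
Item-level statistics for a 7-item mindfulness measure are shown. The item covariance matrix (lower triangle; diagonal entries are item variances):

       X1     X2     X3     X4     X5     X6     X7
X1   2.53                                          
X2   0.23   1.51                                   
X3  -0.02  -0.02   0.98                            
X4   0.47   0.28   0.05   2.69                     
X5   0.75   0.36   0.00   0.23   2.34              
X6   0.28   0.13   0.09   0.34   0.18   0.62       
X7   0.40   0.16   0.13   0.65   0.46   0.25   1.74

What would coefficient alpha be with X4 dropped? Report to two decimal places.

Remaining items: X1, X2, X3, X5, X6, X7 (k = 6).
Σσ²ᵢ = 2.53 + 1.51 + 0.98 + 2.34 + 0.62 + 1.74 = 9.72
total variance = 9.72 + 2 × 3.38 = 16.48
α (item deleted) = (6/5)·(1 − 9.72/16.48) = 0.49

α = 0.49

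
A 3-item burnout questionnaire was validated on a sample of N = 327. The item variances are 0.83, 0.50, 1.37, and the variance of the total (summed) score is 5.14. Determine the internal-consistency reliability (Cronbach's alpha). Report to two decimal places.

ΣVar(i) = 0.83 + 0.50 + 1.37 = 2.70
α = (k/(k−1))·(1 − ΣVar(i)/σ²_total) = (3/2)·(1 − 2.70/5.14) = 0.71

α = 0.71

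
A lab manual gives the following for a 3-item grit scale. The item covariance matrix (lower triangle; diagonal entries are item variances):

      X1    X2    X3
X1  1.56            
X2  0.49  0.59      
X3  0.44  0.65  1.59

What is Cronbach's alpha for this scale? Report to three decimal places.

α = 0.687

Σσ²ᵢ = 1.56 + 0.59 + 1.59 = 3.74
Sum of the distinct covariances = 1.58
total variance = 3.74 + 2 × 1.58 = 6.90
α = (k/(k−1))·(1 − Σσ²ᵢ/total variance) = (3/2)·(1 − 3.74/6.90) = 0.687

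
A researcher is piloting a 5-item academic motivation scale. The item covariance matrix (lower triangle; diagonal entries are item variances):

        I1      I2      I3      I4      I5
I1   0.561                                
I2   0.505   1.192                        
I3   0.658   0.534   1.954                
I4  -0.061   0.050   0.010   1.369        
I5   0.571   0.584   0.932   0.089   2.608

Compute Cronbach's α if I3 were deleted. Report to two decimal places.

Remaining items: I1, I2, I4, I5 (k = 4).
ΣVar(i) = 0.561 + 1.192 + 1.369 + 2.608 = 5.730
σ²_T = 5.730 + 2 × 1.738 = 9.206
α (item deleted) = (4/3)·(1 − 5.730/9.206) = 0.50

Cronbach's α = 0.50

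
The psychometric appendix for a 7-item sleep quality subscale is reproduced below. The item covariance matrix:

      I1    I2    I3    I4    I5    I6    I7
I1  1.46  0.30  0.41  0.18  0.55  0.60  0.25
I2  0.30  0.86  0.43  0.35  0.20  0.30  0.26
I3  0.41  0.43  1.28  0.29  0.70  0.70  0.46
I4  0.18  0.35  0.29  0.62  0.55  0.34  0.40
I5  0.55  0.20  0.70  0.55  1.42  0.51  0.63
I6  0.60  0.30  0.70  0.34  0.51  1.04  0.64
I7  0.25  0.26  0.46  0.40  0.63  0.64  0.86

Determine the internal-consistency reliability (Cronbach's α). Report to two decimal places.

α = 0.82

Σσᵢ² = 1.46 + 0.86 + 1.28 + 0.62 + 1.42 + 1.04 + 0.86 = 7.54
Sum of off-diagonal covariances = 9.05
total variance = 7.54 + 2 × 9.05 = 25.64
α = (k/(k−1))·(1 − Σσᵢ²/total variance) = (7/6)·(1 − 7.54/25.64) = 0.82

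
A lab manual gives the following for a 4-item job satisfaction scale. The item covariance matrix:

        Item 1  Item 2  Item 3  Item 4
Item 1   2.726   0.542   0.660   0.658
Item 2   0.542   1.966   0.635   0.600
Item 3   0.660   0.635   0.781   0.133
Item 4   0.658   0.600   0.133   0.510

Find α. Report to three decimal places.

Σσᵢ² = 2.726 + 1.966 + 0.781 + 0.510 = 5.983
Σ_{i<j} σ_ij = 3.228
Var(T) = 5.983 + 2 × 3.228 = 12.439
α = (k/(k−1))·(1 − Σσᵢ²/Var(T)) = (4/3)·(1 − 5.983/12.439) = 0.692

α = 0.692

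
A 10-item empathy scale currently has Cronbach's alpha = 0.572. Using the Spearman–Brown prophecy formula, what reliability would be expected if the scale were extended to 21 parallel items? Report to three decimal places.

predicted reliability = 0.737

Length factor m = 21/10 = 2.1000
α' = m·α / (1 + (m−1)·α)
   = 21/10 × 0.572 / (1 + (21/10 − 1) × 0.572)
   = 1.2012 / 1.6292 = 0.737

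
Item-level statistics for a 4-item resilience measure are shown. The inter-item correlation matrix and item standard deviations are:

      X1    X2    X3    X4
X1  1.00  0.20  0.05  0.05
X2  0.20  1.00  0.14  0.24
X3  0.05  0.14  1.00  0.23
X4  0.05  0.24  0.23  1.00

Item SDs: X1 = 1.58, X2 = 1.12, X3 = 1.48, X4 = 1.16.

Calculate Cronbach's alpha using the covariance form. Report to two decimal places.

Cronbach's alpha = 0.39

Σσ²ᵢ = 1.58² + 1.12² + 1.48² + 1.16² = 7.2868
Covariances σ_ij = r_ij · s_i · s_j:
  σ(X1,X2) = 0.20 × 1.58 × 1.12 = 0.3539
  σ(X1,X3) = 0.05 × 1.58 × 1.48 = 0.1169
  σ(X1,X4) = 0.05 × 1.58 × 1.16 = 0.0916
  σ(X2,X3) = 0.14 × 1.12 × 1.48 = 0.2321
  σ(X2,X4) = 0.24 × 1.12 × 1.16 = 0.3118
  σ(X3,X4) = 0.23 × 1.48 × 1.16 = 0.3949
σ²_T = Σσ²ᵢ + 2·Σσ_ij = 7.2868 + 2 × 1.5012 = 10.2892
α = (4/3)·(1 − 7.2868/10.2892) = 0.39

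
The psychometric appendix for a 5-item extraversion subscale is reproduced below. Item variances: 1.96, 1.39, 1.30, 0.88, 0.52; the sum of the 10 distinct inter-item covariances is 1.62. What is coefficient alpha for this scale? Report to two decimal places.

α = 0.44

Σσᵢ² = 1.96 + 1.39 + 1.30 + 0.88 + 0.52 = 6.05
Sum of distinct covariances = 1.62
σ²_T = Σσᵢ² + 2·Σcov = 6.05 + 2 × 1.62 = 9.29
α = (5/4)·(1 − 6.05/9.29) = 0.44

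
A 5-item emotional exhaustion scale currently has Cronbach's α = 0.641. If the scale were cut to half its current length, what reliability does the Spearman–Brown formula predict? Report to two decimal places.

Length factor m = 1/2
α' = m·α / (1 − (1−m)·α)
   = 1/2 × 0.641 / (1 − (1 − 1/2) × 0.641)
   = 0.3205 / 0.6795 = 0.47

predicted reliability = 0.47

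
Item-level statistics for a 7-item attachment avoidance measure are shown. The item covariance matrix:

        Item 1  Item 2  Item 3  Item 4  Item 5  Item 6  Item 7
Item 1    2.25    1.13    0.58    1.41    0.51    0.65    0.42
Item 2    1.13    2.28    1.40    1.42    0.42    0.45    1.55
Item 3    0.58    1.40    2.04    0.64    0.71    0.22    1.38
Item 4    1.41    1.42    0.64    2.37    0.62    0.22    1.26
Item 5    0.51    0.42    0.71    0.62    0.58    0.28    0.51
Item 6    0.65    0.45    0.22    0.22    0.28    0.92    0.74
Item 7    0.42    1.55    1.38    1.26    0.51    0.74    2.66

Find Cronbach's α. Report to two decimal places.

α = 0.84

sum of item variances = 2.25 + 2.28 + 2.04 + 2.37 + 0.58 + 0.92 + 2.66 = 13.10
Sum of off-diagonal covariances = 16.52
total variance = 13.10 + 2 × 16.52 = 46.14
α = (k/(k−1))·(1 − sum of item variances/total variance) = (7/6)·(1 − 13.10/46.14) = 0.84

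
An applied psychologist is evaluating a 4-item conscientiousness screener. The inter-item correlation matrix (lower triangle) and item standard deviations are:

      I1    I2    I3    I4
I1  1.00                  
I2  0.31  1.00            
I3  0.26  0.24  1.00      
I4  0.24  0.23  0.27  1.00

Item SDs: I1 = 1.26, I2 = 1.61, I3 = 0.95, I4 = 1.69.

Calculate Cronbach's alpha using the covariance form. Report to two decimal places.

Cronbach's alpha = 0.56

Σσ²ᵢ = 1.26² + 1.61² + 0.95² + 1.69² = 7.9383
Covariances σ_ij = r_ij · s_i · s_j:
  σ(I1,I2) = 0.31 × 1.26 × 1.61 = 0.6289
  σ(I1,I3) = 0.26 × 1.26 × 0.95 = 0.3112
  σ(I1,I4) = 0.24 × 1.26 × 1.69 = 0.5111
  σ(I2,I3) = 0.24 × 1.61 × 0.95 = 0.3671
  σ(I2,I4) = 0.23 × 1.61 × 1.69 = 0.6258
  σ(I3,I4) = 0.27 × 0.95 × 1.69 = 0.4335
σ²_T = Σσ²ᵢ + 2·Σσ_ij = 7.9383 + 2 × 2.8776 = 13.6935
α = (4/3)·(1 − 7.9383/13.6935) = 0.56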